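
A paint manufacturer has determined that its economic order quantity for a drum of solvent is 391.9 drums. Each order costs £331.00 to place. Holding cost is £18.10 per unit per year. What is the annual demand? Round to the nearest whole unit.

D ≈ 4,199 drums per year

Squaring Q* = √(2DS/H) gives Q*² = 2DS/H.
From Q* = √(2DS/H): D = Q*²H / (2S) = 391.9² × 18.1 / (2 × 331) = 4199.244.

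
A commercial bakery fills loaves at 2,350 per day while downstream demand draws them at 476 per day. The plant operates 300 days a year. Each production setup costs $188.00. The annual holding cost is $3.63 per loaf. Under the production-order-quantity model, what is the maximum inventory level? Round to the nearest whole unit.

Annual demand D = 476 × 300 = 142,800.
Production build-up factor (1 − d/p) = 1 − 476/2,350 = 0.7974.
Q* = √(2DS / (H(1 − d/p))) = √(2 × 142,800 × 188 / (3.63 × 0.7974)).
= √(53,692,800 / 2.8947) ≈ 4306.792.
Maximum inventory = Q*(1 − d/p) = 4306.792 × 0.7974 ≈ 3434.437.

I_max ≈ 3,434 loaves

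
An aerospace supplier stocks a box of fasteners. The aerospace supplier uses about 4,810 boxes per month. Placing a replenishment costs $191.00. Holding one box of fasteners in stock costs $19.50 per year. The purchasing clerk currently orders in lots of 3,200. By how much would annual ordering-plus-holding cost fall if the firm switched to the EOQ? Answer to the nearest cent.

Annual demand D = 4,810 × 12 = 57,720.
EOQ = √(2DS/H) = √(2 × 57,720 × 191 / 19.5) ≈ 1063.35.
Cost at Q* = (D/Q*)S + (Q*/2)H = √(2DSH) ≈ $20,735.39.
Cost at Q = 3,200: (57,720/3,200)×191 + (3,200/2)×19.5 = $3,445.16 + $31,200.00 = $34,645.16.
Excess = $34,645.16 − $20,735.39 = $13,909.78.

Extra cost ≈ $13,909.78 per year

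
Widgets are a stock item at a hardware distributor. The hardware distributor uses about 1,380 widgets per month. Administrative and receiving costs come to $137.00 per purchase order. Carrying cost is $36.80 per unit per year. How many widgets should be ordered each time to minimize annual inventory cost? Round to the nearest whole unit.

Q* ≈ 351 widgets

Annual demand D = 1,380 × 12 = 16,560.
EOQ = √(2DS / H) = √(2 × 16,560 × 137 / 36.8).
= √(4,537,440 / 36.8) = √123,300 ≈ 351.141.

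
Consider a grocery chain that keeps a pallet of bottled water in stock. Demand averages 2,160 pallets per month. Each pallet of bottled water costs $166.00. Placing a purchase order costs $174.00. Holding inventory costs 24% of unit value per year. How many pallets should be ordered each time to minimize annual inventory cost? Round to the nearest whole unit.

Q* ≈ 476 pallets

Annual demand D = 2,160 × 12 = 25,920.
Holding cost H = 0.24 × $166.00 = $39.8400 per unit per year.
EOQ = √(2DS / H) = √(2 × 25,920 × 174 / 39.84).
= √(9,020,160 / 39.84) = √226,409.6386 ≈ 475.825.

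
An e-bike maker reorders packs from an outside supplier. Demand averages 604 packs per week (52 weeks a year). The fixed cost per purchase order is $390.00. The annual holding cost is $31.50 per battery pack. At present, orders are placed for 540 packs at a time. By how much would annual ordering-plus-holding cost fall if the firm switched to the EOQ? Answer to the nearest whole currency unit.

Annual demand D = 604 × 52 = 31,408.
EOQ = √(2DS/H) = √(2 × 31,408 × 390 / 31.5) ≈ 881.89.
Cost at Q* = (D/Q*)S + (Q*/2)H = √(2DSH) ≈ $27,779.39.
Cost at Q = 540: (31,408/540)×390 + (540/2)×31.5 = $22,683.56 + $8,505.00 = $31,188.56.
Excess = $31,188.56 − $27,779.39 = $3,409.16.

Extra cost ≈ $3,409 per year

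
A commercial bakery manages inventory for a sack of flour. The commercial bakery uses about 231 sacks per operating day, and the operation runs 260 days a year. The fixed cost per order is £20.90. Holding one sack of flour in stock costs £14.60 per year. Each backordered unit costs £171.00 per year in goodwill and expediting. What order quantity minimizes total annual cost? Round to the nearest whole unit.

Annual demand D = 231 × 260 = 60,060.
With planned backorders, Q* = √(2DS/H) · √((H+B)/B).
√(2DS/H) = √(2 × 60,060 × 20.9 / 14.6) = 414.672.
√((H+B)/B) = √((14.6+171)/171) = 1.0418.
Q* ≈ 432.011.

Q* ≈ 432 sacks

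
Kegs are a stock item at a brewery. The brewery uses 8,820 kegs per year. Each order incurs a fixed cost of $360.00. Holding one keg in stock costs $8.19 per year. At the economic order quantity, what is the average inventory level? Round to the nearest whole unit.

Average inventory ≈ 440 kegs

Q* = √(2DS/H) = √(2 × 8,820 × 360 / 8.19) ≈ 880.56.
Average inventory = Q*/2 ≈ 880.56 / 2 = 440.280.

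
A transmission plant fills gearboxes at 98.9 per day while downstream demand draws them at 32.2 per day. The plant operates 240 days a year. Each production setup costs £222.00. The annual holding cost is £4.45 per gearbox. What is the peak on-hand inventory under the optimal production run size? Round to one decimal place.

I_max ≈ 721.1 gearboxes

Annual demand D = 32.2 × 240 = 7,728.
Production build-up factor (1 − d/p) = 1 − 32.2/98.9 = 0.6744.
Q* = √(2DS / (H(1 − d/p))) = √(2 × 7,728 × 222 / (4.45 × 0.6744)).
= √(3,431,232 / 3.0012) ≈ 1069.252.
Maximum inventory = Q*(1 − d/p) = 1069.252 × 0.6744 ≈ 721.124.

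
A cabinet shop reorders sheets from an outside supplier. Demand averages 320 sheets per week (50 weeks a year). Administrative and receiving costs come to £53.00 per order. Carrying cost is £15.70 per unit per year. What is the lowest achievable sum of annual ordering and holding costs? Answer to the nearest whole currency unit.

Annual demand D = 320 × 50 = 16,000.
Q* = √(2DS/H) = √(2 × 16,000 × 53 / 15.7) ≈ 328.67.
At the optimum the two cost components are equal, so total cost = 2·(Q*/2)H = Q*·H.
Minimum total = √(2DSH) = √(2 × 16,000 × 53 × 15.7) ≈ 5160.155.

TC* ≈ £5,160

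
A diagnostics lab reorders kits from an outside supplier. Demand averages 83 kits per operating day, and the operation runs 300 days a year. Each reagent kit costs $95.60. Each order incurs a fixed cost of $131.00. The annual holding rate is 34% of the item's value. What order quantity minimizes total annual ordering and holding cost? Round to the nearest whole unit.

Q* ≈ 448 kits

Annual demand D = 83 × 300 = 24,900.
Holding cost H = 0.34 × $95.60 = $32.5040 per unit per year.
EOQ = √(2DS / H) = √(2 × 24,900 × 131 / 32.504).
= √(6,523,800 / 32.504) = √200,707.6052 ≈ 448.004.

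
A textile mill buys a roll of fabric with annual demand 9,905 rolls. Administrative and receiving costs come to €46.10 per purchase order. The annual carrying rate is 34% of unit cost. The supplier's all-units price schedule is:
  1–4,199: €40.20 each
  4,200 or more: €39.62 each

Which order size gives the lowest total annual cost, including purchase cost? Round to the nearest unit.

Holding cost per unit per year at price C is H = 0.34·C.
For each price level, check whether its EOQ is feasible; otherwise the best quantity at that price is the breakpoint.
EOQ at €40.20 = 258.5 (feasible in tier 1): TC = 9,905×€40.20 + (9,905/258.5)×46.1 + (258.5/2)×0.34×€40.20 = €401,714.01.
EOQ at €39.62 = 260.4 < 4200, so use break Q=4200: TC = 9,905×€39.62 + (9,905/4200.0)×46.1 + (4200.0/2)×0.34×€39.62 = €420,833.50.
Lowest total cost is €401,714.01 at Q = 258.5.

Q* ≈ 258 rolls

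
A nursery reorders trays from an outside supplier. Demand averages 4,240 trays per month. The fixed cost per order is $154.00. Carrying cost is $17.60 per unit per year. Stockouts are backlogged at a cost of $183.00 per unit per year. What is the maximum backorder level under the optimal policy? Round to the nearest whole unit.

S* ≈ 87 trays

Annual demand D = 4,240 × 12 = 50,880.
With planned backorders, Q* = √(2DS/H) · √((H+B)/B).
√(2DS/H) = √(2 × 50,880 × 154 / 17.6) = 943.610.
√((H+B)/B) = √((17.6+183)/183) = 1.0470.
Q* ≈ 987.944.
S* = Q* · H/(H+B) = 987.944 × 17.6/200.6 ≈ 86.679.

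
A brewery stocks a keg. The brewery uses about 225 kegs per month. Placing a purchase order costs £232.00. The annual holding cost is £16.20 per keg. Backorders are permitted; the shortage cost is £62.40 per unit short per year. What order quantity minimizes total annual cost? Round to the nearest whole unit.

Q* ≈ 312 kegs

Annual demand D = 225 × 12 = 2,700.
With planned backorders, Q* = √(2DS/H) · √((H+B)/B).
√(2DS/H) = √(2 × 2,700 × 232 / 16.2) = 278.089.
√((H+B)/B) = √((16.2+62.4)/62.4) = 1.1223.
Q* ≈ 312.106.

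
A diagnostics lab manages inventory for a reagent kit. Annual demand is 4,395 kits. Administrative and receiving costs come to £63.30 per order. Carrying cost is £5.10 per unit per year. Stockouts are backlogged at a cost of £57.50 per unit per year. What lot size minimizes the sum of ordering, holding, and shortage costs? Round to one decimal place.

With planned backorders, Q* = √(2DS/H) · √((H+B)/B).
√(2DS/H) = √(2 × 4,395 × 63.3 / 5.1) = 330.302.
√((H+B)/B) = √((5.1+57.5)/57.5) = 1.0434.
Q* ≈ 344.639.

Q* ≈ 344.6 kits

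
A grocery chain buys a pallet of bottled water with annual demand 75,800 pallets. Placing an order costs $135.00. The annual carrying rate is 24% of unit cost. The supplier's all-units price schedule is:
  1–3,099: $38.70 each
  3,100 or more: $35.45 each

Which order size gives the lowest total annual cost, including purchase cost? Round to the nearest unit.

Holding cost per unit per year at price C is H = 0.24·C.
Candidates are each tier's EOQ (if it falls in that tier) and each price-break quantity.
EOQ at $38.70 = 1484.4 (feasible in tier 1): TC = 75,800×$38.70 + (75,800/1484.4)×135 + (1484.4/2)×0.24×$38.70 = $2,947,247.25.
EOQ at $35.45 = 1551.0 < 3100, so use break Q=3100: TC = 75,800×$35.45 + (75,800/3100.0)×135 + (3100.0/2)×0.24×$35.45 = $2,703,598.37.
Lowest total cost is $2,703,598.37 at Q = 3100.0.

Q* ≈ 3,100 pallets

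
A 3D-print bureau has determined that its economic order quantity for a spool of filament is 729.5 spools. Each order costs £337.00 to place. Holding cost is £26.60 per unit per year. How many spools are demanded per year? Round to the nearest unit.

The basic EOQ model gives Q* = √(2DS/H); rearrange for the unknown.
From Q* = √(2DS/H): D = Q*²H / (2S) = 729.5² × 26.6 / (2 × 337) = 21002.565.

D ≈ 21,003 spools per year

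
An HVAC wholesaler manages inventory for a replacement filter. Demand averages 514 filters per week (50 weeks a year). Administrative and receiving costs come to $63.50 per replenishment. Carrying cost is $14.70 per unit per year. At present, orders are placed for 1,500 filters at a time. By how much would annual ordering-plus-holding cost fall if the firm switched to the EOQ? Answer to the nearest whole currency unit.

Annual demand D = 514 × 50 = 25,700.
EOQ = √(2DS/H) = √(2 × 25,700 × 63.5 / 14.7) ≈ 471.20.
Cost at Q* = (D/Q*)S + (Q*/2)H = √(2DSH) ≈ $6,926.71.
Cost at Q = 1,500: (25,700/1,500)×63.5 + (1,500/2)×14.7 = $1,087.97 + $11,025.00 = $12,112.97.
Excess = $12,112.97 − $6,926.71 = $5,186.26.

Extra cost ≈ $5,186 per year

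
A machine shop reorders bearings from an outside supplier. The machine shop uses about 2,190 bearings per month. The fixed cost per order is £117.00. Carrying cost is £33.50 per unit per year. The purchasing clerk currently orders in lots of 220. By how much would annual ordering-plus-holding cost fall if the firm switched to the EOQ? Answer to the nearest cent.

Extra cost ≈ £3,308.17 per year

Annual demand D = 2,190 × 12 = 26,280.
EOQ = √(2DS/H) = √(2 × 26,280 × 117 / 33.5) ≈ 428.45.
Cost at Q* = (D/Q*)S + (Q*/2)H = √(2DSH) ≈ £14,353.01.
Cost at Q = 220: (26,280/220)×117 + (220/2)×33.5 = £13,976.18 + £3,685.00 = £17,661.18.
Excess = £17,661.18 − £14,353.01 = £3,308.17.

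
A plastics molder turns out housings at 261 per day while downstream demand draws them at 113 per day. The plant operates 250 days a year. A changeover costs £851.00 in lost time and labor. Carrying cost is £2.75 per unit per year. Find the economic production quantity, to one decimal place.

Q* ≈ 5,552.8 housings

Annual demand D = 113 × 250 = 28,250.
Production build-up factor (1 − d/p) = 1 − 113/261 = 0.5670.
Q* = √(2DS / (H(1 − d/p))) = √(2 × 28,250 × 851 / (2.75 × 0.5670)).
= √(48,081,500 / 1.5594) ≈ 5552.800.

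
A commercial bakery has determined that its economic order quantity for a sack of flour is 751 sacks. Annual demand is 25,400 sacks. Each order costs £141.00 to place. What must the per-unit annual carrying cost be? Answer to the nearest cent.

Squaring Q* = √(2DS/H) gives Q*² = 2DS/H.
From Q* = √(2DS/H): H = 2DS / Q*² = 2 × 25,400 × 141 / 751² = 12.7000.

H ≈ £12.70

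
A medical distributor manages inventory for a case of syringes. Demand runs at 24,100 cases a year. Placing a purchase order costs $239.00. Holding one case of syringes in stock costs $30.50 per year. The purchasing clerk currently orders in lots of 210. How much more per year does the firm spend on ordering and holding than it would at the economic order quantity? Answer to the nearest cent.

EOQ = √(2DS/H) = √(2 × 24,100 × 239 / 30.5) ≈ 614.57.
Cost at Q* = (D/Q*)S + (Q*/2)H = √(2DSH) ≈ $18,744.44.
Cost at Q = 210: (24,100/210)×239 + (210/2)×30.5 = $27,428.10 + $3,202.50 = $30,630.60.
Excess = $30,630.60 − $18,744.44 = $11,886.16.

Extra cost ≈ $11,886.16 per year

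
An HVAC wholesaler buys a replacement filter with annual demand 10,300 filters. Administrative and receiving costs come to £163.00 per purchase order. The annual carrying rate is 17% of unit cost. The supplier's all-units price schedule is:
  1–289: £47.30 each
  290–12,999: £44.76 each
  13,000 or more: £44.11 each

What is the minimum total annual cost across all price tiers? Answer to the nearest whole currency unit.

TC* ≈ £466,083

Holding cost per unit per year at price C is H = 0.17·C.
Candidates are each tier's EOQ (if it falls in that tier) and each price-break quantity.
Tier 1 (£47.30): EOQ = 646.2 exceeds tier's upper bound 289, so this tier is dominated.
EOQ at £44.76 = 664.3 (feasible in tier 2): TC = 10,300×£44.76 + (10,300/664.3)×163 + (664.3/2)×0.17×£44.76 = £466,082.72.
EOQ at £44.11 = 669.2 < 13000, so use break Q=13000: TC = 10,300×£44.11 + (10,300/13000.0)×163 + (13000.0/2)×0.17×£44.11 = £503,203.70.
Lowest total cost among the candidates is at Q = 664.3.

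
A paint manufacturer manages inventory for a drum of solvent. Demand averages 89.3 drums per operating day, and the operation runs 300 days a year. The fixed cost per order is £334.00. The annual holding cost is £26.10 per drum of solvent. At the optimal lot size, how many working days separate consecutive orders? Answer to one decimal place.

T ≈ 9.3 days

Annual demand D = 89.3 × 300 = 26,790.
EOQ = √(2DS/H) = √(2 × 26,790 × 334 / 26.1) ≈ 828.05.
Cycle time = Q*/D × 300 = 828.05 / 26,790 × 300 ≈ 9.273 days.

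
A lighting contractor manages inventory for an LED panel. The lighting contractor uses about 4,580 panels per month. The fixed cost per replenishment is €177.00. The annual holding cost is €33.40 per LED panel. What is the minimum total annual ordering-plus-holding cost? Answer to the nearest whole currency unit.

TC* ≈ €25,492

Annual demand D = 4,580 × 12 = 54,960.
EOQ = √(2DS/H) = √(2 × 54,960 × 177 / 33.4) ≈ 763.22.
At Q*, ordering cost (D/Q*)S equals holding cost (Q*/2)H, each = √(DSH/2).
Minimum total = √(2DSH) = √(2 × 54,960 × 177 × 33.4) ≈ 25491.666.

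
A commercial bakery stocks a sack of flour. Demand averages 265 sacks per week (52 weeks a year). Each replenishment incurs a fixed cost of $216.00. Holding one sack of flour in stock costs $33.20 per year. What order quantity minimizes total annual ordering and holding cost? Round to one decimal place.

Annual demand D = 265 × 52 = 13,780.
EOQ = √(2DS / H) = √(2 × 13,780 × 216 / 33.2).
= √(5,952,960 / 33.2) = √179,306.0241 ≈ 423.445.

Q* ≈ 423.4 sacks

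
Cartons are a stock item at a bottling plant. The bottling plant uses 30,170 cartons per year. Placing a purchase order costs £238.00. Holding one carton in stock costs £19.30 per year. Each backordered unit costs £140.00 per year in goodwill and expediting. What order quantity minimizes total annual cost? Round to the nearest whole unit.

With planned backorders, Q* = √(2DS/H) · √((H+B)/B).
√(2DS/H) = √(2 × 30,170 × 238 / 19.3) = 862.606.
√((H+B)/B) = √((19.3+140)/140) = 1.0667.
Q* ≈ 920.145.

Q* ≈ 920 cartons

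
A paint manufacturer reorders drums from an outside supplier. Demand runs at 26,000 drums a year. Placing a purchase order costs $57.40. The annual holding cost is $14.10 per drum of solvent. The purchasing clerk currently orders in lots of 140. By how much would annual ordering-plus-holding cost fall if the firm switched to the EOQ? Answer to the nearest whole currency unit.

EOQ = √(2DS/H) = √(2 × 26,000 × 57.4 / 14.1) ≈ 460.10.
Cost at Q* = (D/Q*)S + (Q*/2)H = √(2DSH) ≈ $6,487.35.
Cost at Q = 140: (26,000/140)×57.4 + (140/2)×14.1 = $10,660.00 + $987.00 = $11,647.00.
Excess = $11,647.00 − $6,487.35 = $5,159.65.

Extra cost ≈ $5,160 per year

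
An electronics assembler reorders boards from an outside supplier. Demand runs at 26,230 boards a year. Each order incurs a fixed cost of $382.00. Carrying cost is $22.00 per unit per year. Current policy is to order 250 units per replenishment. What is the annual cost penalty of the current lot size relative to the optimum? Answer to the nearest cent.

EOQ = √(2DS/H) = √(2 × 26,230 × 382 / 22) ≈ 954.41.
Cost at Q* = (D/Q*)S + (Q*/2)H = √(2DSH) ≈ $20,997.00.
Cost at Q = 250: (26,230/250)×382 + (250/2)×22 = $40,079.44 + $2,750.00 = $42,829.44.
Excess = $42,829.44 − $20,997.00 = $21,832.44.

Extra cost ≈ $21,832.44 per year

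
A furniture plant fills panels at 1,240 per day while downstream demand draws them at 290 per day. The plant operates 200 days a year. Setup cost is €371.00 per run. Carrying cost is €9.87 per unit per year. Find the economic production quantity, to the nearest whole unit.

Annual demand D = 290 × 200 = 58,000.
Production build-up factor (1 − d/p) = 1 − 290/1,240 = 0.7661.
Q* = √(2DS / (H(1 − d/p))) = √(2 × 58,000 × 371 / (9.87 × 0.7661)).
= √(43,036,000 / 7.5617) ≈ 2385.648.

Q* ≈ 2,386 panels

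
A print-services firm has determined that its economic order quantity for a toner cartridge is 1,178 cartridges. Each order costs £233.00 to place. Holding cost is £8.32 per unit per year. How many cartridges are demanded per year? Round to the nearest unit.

D ≈ 24,776 cartridges per year

The basic EOQ model gives Q* = √(2DS/H); rearrange for the unknown.
From Q* = √(2DS/H): D = Q*²H / (2S) = 1,178² × 8.32 / (2 × 233) = 24775.817.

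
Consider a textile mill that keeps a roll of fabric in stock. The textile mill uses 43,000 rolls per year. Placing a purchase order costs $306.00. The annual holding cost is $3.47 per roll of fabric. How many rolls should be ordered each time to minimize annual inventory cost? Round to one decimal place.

EOQ = √(2DS / H) = √(2 × 43,000 × 306 / 3.47).
= √(26,316,000 / 3.47) = √7,583,861.6715 ≈ 2753.881.

Q* ≈ 2,753.9 rolls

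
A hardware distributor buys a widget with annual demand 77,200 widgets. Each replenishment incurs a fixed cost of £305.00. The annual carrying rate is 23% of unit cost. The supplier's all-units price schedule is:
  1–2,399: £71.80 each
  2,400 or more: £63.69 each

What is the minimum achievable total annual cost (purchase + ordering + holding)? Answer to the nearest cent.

Holding cost per unit per year at price C is H = 0.23·C.
Evaluate total cost at each tier's feasible EOQ or, if the EOQ is below the tier, at the tier's minimum quantity.
EOQ at £71.80 = 1688.7 (feasible in tier 1): TC = 77,200×£71.80 + (77,200/1688.7)×305 + (1688.7/2)×0.23×£71.80 = £5,570,846.87.
EOQ at £63.69 = 1793.0 < 2400, so use break Q=2400: TC = 77,200×£63.69 + (77,200/2400.0)×305 + (2400.0/2)×0.23×£63.69 = £4,944,257.27.
Lowest total cost among the candidates is at Q = 2400.0.

TC* ≈ £4,944,257.27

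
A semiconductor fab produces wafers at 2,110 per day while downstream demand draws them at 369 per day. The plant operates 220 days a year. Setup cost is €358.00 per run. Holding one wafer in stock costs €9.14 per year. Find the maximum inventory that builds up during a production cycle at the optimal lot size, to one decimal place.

Annual demand D = 369 × 220 = 81,180.
Production build-up factor (1 − d/p) = 1 − 369/2,110 = 0.8251.
Q* = √(2DS / (H(1 − d/p))) = √(2 × 81,180 × 358 / (9.14 × 0.8251)).
= √(58,124,880 / 7.5416) ≈ 2776.194.
Maximum inventory = Q*(1 − d/p) = 2776.194 × 0.8251 ≈ 2290.689.

I_max ≈ 2,290.7 wafers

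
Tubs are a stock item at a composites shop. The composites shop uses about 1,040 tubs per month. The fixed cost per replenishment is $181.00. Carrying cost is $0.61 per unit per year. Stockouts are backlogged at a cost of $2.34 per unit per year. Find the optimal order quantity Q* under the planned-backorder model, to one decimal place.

Annual demand D = 1,040 × 12 = 12,480.
With planned backorders, Q* = √(2DS/H) · √((H+B)/B).
√(2DS/H) = √(2 × 12,480 × 181 / 0.61) = 2721.427.
√((H+B)/B) = √((0.61+2.34)/2.34) = 1.1228.
Q* ≈ 3055.623.

Q* ≈ 3,055.6 tubs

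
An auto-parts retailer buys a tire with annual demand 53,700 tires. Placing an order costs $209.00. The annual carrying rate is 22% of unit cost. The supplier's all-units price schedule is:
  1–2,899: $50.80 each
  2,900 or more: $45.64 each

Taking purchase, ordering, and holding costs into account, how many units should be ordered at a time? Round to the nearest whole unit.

Holding cost per unit per year at price C is H = 0.22·C.
For each price level, check whether its EOQ is feasible; otherwise the best quantity at that price is the breakpoint.
EOQ at $50.80 = 1417.2 (feasible in tier 1): TC = 53,700×$50.80 + (53,700/1417.2)×209 + (1417.2/2)×0.22×$50.80 = $2,743,798.66.
EOQ at $45.64 = 1495.2 < 2900, so use break Q=2900: TC = 53,700×$45.64 + (53,700/2900.0)×209 + (2900.0/2)×0.22×$45.64 = $2,469,297.26.
Lowest total cost is $2,469,297.26 at Q = 2900.0.

Q* ≈ 2,900 tires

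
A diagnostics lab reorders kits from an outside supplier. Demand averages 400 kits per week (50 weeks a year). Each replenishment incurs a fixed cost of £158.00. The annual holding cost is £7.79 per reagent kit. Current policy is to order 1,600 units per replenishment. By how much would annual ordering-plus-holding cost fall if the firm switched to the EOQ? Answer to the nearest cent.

Extra cost ≈ £1,190.39 per year

Annual demand D = 400 × 50 = 20,000.
EOQ = √(2DS/H) = √(2 × 20,000 × 158 / 7.79) ≈ 900.72.
Cost at Q* = (D/Q*)S + (Q*/2)H = √(2DSH) ≈ £7,016.61.
Cost at Q = 1,600: (20,000/1,600)×158 + (1,600/2)×7.79 = £1,975.00 + £6,232.00 = £8,207.00.
Excess = £8,207.00 − £7,016.61 = £1,190.39.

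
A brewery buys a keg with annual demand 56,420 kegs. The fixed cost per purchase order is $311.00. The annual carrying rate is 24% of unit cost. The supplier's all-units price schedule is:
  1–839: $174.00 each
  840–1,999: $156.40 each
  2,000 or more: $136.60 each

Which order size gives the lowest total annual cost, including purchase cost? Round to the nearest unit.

Holding cost per unit per year at price C is H = 0.24·C.
Evaluate total cost at each tier's feasible EOQ or, if the EOQ is below the tier, at the tier's minimum quantity.
Tier 1 ($174.00): EOQ = 916.7 exceeds tier's upper bound 839, so this tier is dominated.
EOQ at $156.40 = 966.9 (feasible in tier 2): TC = 56,420×$156.40 + (56,420/966.9)×311 + (966.9/2)×0.24×$156.40 = $8,860,382.07.
EOQ at $136.60 = 1034.6 < 2000, so use break Q=2000: TC = 56,420×$136.60 + (56,420/2000.0)×311 + (2000.0/2)×0.24×$136.60 = $7,748,529.31.
Lowest total cost is $7,748,529.31 at Q = 2000.0.

Q* ≈ 2,000 kegs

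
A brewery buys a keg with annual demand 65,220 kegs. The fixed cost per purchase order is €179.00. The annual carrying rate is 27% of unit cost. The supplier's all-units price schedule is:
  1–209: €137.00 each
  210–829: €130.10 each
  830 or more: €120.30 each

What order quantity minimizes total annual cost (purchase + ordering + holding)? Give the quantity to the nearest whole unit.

Q* ≈ 848 kegs

Holding cost per unit per year at price C is H = 0.27·C.
Candidates are each tier's EOQ (if it falls in that tier) and each price-break quantity.
Tier 1 (€137.00): EOQ = 794.5 exceeds tier's upper bound 209, so this tier is dominated.
EOQ at €130.10 = 815.3 (feasible in tier 2): TC = 65,220×€130.10 + (65,220/815.3)×179 + (815.3/2)×0.27×€130.10 = €8,513,760.64.
EOQ at €120.30 = 847.8 (feasible in tier 3): TC = 65,220×€120.30 + (65,220/847.8)×179 + (847.8/2)×0.27×€120.30 = €7,873,504.90.
Lowest total cost is €7,873,504.90 at Q = 847.8.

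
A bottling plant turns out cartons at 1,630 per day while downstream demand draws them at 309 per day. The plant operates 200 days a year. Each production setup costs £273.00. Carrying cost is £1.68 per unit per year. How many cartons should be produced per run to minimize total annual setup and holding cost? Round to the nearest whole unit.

Annual demand D = 309 × 200 = 61,800.
Production build-up factor (1 − d/p) = 1 − 309/1,630 = 0.8104.
Q* = √(2DS / (H(1 − d/p))) = √(2 × 61,800 × 273 / (1.68 × 0.8104)).
= √(33,742,800 / 1.3615) ≈ 4978.268.

Q* ≈ 4,978 cartons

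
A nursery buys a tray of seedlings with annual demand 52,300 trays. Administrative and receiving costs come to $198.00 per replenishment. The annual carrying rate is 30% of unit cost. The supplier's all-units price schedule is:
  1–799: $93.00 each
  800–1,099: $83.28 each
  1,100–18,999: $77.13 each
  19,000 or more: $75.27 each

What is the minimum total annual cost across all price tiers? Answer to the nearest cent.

Holding cost per unit per year at price C is H = 0.30·C.
For each price level, check whether its EOQ is feasible; otherwise the best quantity at that price is the breakpoint.
Tier 1 ($93.00): EOQ = 861.6 exceeds tier's upper bound 799, so this tier is dominated.
EOQ at $83.28 = 910.5 (feasible in tier 2): TC = 52,300×$83.28 + (52,300/910.5)×198 + (910.5/2)×0.30×$83.28 = $4,378,291.28.
EOQ at $77.13 = 946.1 < 1100, so use break Q=1100: TC = 52,300×$77.13 + (52,300/1100.0)×198 + (1100.0/2)×0.30×$77.13 = $4,056,039.45.
EOQ at $75.27 = 957.7 < 19000, so use break Q=19000: TC = 52,300×$75.27 + (52,300/19000.0)×198 + (19000.0/2)×0.30×$75.27 = $4,151,685.52.
Lowest total cost among the candidates is at Q = 1100.0.

TC* ≈ $4,056,039.45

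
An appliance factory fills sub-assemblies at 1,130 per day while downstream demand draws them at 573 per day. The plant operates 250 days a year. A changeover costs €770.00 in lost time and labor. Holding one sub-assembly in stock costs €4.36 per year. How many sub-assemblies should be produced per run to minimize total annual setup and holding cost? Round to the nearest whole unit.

Annual demand D = 573 × 250 = 143,250.
Production build-up factor (1 − d/p) = 1 − 573/1,130 = 0.4929.
Q* = √(2DS / (H(1 − d/p))) = √(2 × 143,250 × 770 / (4.36 × 0.4929)).
= √(220,605,000 / 2.1491) ≈ 10131.554.

Q* ≈ 10,132 sub-assemblies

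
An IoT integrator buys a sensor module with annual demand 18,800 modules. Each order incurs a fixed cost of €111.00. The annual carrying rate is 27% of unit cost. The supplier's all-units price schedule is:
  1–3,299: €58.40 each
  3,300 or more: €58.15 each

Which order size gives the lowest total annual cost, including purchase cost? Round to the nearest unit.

Q* ≈ 514 modules

Holding cost per unit per year at price C is H = 0.27·C.
Candidates are each tier's EOQ (if it falls in that tier) and each price-break quantity.
EOQ at €58.40 = 514.5 (feasible in tier 1): TC = 18,800×€58.40 + (18,800/514.5)×111 + (514.5/2)×0.27×€58.40 = €1,106,032.29.
EOQ at €58.15 = 515.6 < 3300, so use break Q=3300: TC = 18,800×€58.15 + (18,800/3300.0)×111 + (3300.0/2)×0.27×€58.15 = €1,119,758.19.
Lowest total cost is €1,106,032.29 at Q = 514.5.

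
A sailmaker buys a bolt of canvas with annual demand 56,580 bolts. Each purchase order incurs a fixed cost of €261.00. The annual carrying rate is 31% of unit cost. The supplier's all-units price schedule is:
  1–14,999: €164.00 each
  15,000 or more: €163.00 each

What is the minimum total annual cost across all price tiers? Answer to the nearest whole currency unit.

TC* ≈ €9,317,870

Holding cost per unit per year at price C is H = 0.31·C.
Candidates are each tier's EOQ (if it falls in that tier) and each price-break quantity.
EOQ at €164.00 = 762.2 (feasible in tier 1): TC = 56,580×€164.00 + (56,580/762.2)×261 + (762.2/2)×0.31×€164.00 = €9,317,869.80.
EOQ at €163.00 = 764.5 < 15000, so use break Q=15000: TC = 56,580×€163.00 + (56,580/15000.0)×261 + (15000.0/2)×0.31×€163.00 = €9,602,499.49.
Lowest total cost among the candidates is at Q = 762.2.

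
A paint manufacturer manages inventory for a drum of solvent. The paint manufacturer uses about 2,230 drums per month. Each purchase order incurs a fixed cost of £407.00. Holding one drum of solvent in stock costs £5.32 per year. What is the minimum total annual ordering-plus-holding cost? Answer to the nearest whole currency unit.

Annual demand D = 2,230 × 12 = 26,760.
The optimal lot size = √(2DS/H) = √(2 × 26,760 × 407 / 5.32) ≈ 2023.48.
At the optimum the two cost components are equal, so total cost = 2·(Q*/2)H = Q*·H.
Minimum total = √(2DSH) = √(2 × 26,760 × 407 × 5.32) ≈ 10764.927.

TC* ≈ £10,765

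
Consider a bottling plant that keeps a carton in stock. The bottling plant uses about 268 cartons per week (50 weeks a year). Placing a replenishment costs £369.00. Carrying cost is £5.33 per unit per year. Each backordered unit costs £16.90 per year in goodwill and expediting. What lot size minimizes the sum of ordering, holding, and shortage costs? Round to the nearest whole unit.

Q* ≈ 1,562 cartons

Annual demand D = 268 × 50 = 13,400.
With planned backorders, Q* = √(2DS/H) · √((H+B)/B).
√(2DS/H) = √(2 × 13,400 × 369 / 5.33) = 1362.125.
√((H+B)/B) = √((5.33+16.9)/16.9) = 1.1469.
Q* ≈ 1562.224.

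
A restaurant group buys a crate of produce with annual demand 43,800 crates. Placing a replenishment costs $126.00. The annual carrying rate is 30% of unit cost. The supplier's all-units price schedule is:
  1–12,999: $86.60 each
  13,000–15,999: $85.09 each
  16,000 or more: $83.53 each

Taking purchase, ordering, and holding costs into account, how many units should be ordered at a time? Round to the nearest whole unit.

Q* ≈ 652 crates

Holding cost per unit per year at price C is H = 0.30·C.
Candidates are each tier's EOQ (if it falls in that tier) and each price-break quantity.
EOQ at $86.60 = 651.8 (feasible in tier 1): TC = 43,800×$86.60 + (43,800/651.8)×126 + (651.8/2)×0.30×$86.60 = $3,810,013.90.
EOQ at $85.09 = 657.6 < 13000, so use break Q=13000: TC = 43,800×$85.09 + (43,800/13000.0)×126 + (13000.0/2)×0.30×$85.09 = $3,893,292.02.
EOQ at $83.53 = 663.7 < 16000, so use break Q=16000: TC = 43,800×$83.53 + (43,800/16000.0)×126 + (16000.0/2)×0.30×$83.53 = $3,859,430.92.
Lowest total cost is $3,810,013.90 at Q = 651.8.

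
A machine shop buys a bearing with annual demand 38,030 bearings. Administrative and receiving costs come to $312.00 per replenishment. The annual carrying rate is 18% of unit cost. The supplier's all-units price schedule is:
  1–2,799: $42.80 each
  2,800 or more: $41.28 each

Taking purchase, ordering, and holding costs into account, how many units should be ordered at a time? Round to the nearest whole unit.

Holding cost per unit per year at price C is H = 0.18·C.
Evaluate total cost at each tier's feasible EOQ or, if the EOQ is below the tier, at the tier's minimum quantity.
EOQ at $42.80 = 1755.1 (feasible in tier 1): TC = 38,030×$42.80 + (38,030/1755.1)×312 + (1755.1/2)×0.18×$42.80 = $1,641,205.15.
EOQ at $41.28 = 1787.1 < 2800, so use break Q=2800: TC = 38,030×$41.28 + (38,030/2800.0)×312 + (2800.0/2)×0.18×$41.28 = $1,584,518.59.
Lowest total cost is $1,584,518.59 at Q = 2800.0.

Q* ≈ 2,800 bearings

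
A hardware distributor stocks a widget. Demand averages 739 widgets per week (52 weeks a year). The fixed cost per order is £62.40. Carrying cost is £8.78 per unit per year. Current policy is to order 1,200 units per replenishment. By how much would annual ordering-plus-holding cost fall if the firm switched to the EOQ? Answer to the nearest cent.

Extra cost ≈ £777.25 per year

Annual demand D = 739 × 52 = 38,428.
EOQ = √(2DS/H) = √(2 × 38,428 × 62.4 / 8.78) ≈ 739.07.
Cost at Q* = (D/Q*)S + (Q*/2)H = √(2DSH) ≈ £6,489.01.
Cost at Q = 1,200: (38,428/1,200)×62.4 + (1,200/2)×8.78 = £1,998.26 + £5,268.00 = £7,266.26.
Excess = £7,266.26 − £6,489.01 = £777.25.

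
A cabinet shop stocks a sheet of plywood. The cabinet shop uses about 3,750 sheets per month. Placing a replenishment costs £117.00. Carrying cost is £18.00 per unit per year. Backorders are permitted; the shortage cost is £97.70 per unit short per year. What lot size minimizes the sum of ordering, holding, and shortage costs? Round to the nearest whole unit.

Annual demand D = 3,750 × 12 = 45,000.
With planned backorders, Q* = √(2DS/H) · √((H+B)/B).
√(2DS/H) = √(2 × 45,000 × 117 / 18) = 764.853.
√((H+B)/B) = √((18+97.7)/97.7) = 1.0882.
Q* ≈ 832.333.

Q* ≈ 832 sheets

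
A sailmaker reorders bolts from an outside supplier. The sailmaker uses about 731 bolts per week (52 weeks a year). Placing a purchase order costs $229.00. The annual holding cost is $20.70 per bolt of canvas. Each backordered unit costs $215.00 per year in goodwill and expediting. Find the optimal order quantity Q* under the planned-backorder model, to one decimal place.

Annual demand D = 731 × 52 = 38,012.
With planned backorders, Q* = √(2DS/H) · √((H+B)/B).
√(2DS/H) = √(2 × 38,012 × 229 / 20.7) = 917.081.
√((H+B)/B) = √((20.7+215)/215) = 1.0470.
Q* ≈ 960.215.

Q* ≈ 960.2 bolts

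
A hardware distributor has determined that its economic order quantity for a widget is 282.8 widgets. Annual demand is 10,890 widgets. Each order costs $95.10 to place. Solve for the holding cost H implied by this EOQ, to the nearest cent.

The basic EOQ model gives Q* = √(2DS/H); rearrange for the unknown.
From Q* = √(2DS/H): H = 2DS / Q*² = 2 × 10,890 × 95.1 / 282.8² = 25.8988.

H ≈ $25.90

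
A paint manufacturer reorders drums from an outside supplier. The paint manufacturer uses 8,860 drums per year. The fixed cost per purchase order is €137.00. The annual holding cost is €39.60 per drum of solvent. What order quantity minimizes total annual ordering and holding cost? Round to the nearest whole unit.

EOQ = √(2DS / H) = √(2 × 8,860 × 137 / 39.6).
= √(2,427,640 / 39.6) = √61,304.0404 ≈ 247.597.

Q* ≈ 248 drums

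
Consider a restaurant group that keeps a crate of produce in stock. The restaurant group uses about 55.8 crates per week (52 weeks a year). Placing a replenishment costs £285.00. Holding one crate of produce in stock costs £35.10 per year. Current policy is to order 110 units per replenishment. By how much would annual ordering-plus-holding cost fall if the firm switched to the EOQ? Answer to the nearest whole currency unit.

Extra cost ≈ £1,829 per year

Annual demand D = 55.8 × 52 = 2,901.6.
EOQ = √(2DS/H) = √(2 × 2,901.6 × 285 / 35.1) ≈ 217.07.
Cost at Q* = (D/Q*)S + (Q*/2)H = √(2DSH) ≈ £7,619.21.
Cost at Q = 110: (2,901.6/110)×285 + (110/2)×35.1 = £7,517.78 + £1,930.50 = £9,448.28.
Excess = £9,448.28 − £7,619.21 = £1,829.08.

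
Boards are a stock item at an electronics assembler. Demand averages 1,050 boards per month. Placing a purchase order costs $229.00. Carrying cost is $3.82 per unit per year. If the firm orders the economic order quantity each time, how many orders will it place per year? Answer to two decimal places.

Annual demand D = 1,050 × 12 = 12,600.
Q* = √(2DS/H) = √(2 × 12,600 × 229 / 3.82) ≈ 1229.10.
Orders per year = D / Q* = 12,600 / 1229.10 ≈ 10.251.

N ≈ 10.25 orders per year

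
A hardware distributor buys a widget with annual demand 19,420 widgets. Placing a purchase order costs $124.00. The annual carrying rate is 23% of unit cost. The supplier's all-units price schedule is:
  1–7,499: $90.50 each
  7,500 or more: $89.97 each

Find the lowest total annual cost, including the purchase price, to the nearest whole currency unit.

TC* ≈ $1,767,522

Holding cost per unit per year at price C is H = 0.23·C.
Evaluate total cost at each tier's feasible EOQ or, if the EOQ is below the tier, at the tier's minimum quantity.
EOQ at $90.50 = 481.0 (feasible in tier 1): TC = 19,420×$90.50 + (19,420/481.0)×124 + (481.0/2)×0.23×$90.50 = $1,767,522.41.
EOQ at $89.97 = 482.4 < 7500, so use break Q=7500: TC = 19,420×$89.97 + (19,420/7500.0)×124 + (7500.0/2)×0.23×$89.97 = $1,825,137.60.
Lowest total cost among the candidates is at Q = 481.0.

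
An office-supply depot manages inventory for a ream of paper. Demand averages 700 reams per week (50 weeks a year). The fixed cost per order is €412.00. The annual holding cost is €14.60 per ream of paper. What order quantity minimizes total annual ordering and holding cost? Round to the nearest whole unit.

Q* ≈ 1,405 reams

Annual demand D = 700 × 50 = 35,000.
EOQ = √(2DS / H) = √(2 × 35,000 × 412 / 14.6).
= √(28,840,000 / 14.6) = √1,975,342.4658 ≈ 1405.469.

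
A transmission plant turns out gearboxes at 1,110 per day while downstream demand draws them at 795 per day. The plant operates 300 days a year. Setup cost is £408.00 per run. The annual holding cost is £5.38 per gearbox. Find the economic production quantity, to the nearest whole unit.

Q* ≈ 11,290 gearboxes

Annual demand D = 795 × 300 = 238,500.
Production build-up factor (1 − d/p) = 1 − 795/1,110 = 0.2838.
Q* = √(2DS / (H(1 − d/p))) = √(2 × 238,500 × 408 / (5.38 × 0.2838)).
= √(194,616,000 / 1.5268) ≈ 11290.270.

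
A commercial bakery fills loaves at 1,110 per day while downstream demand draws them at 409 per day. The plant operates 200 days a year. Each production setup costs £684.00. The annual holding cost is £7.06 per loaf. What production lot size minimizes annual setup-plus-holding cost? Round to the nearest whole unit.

Q* ≈ 5,010 loaves

Annual demand D = 409 × 200 = 81,800.
Production build-up factor (1 − d/p) = 1 − 409/1,110 = 0.6315.
Q* = √(2DS / (H(1 − d/p))) = √(2 × 81,800 × 684 / (7.06 × 0.6315)).
= √(111,902,400 / 4.4586) ≈ 5009.794.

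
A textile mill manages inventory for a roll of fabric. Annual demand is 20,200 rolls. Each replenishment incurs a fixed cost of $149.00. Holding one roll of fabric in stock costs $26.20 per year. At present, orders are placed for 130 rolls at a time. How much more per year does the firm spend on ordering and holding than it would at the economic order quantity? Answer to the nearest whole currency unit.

Extra cost ≈ $12,297 per year

EOQ = √(2DS/H) = √(2 × 20,200 × 149 / 26.2) ≈ 479.33.
Cost at Q* = (D/Q*)S + (Q*/2)H = √(2DSH) ≈ $12,558.40.
Cost at Q = 130: (20,200/130)×149 + (130/2)×26.2 = $23,152.31 + $1,703.00 = $24,855.31.
Excess = $24,855.31 − $12,558.40 = $12,296.90.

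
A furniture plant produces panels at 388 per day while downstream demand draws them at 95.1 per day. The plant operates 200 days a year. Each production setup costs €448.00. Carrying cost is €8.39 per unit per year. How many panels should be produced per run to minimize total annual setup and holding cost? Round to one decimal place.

Annual demand D = 95.1 × 200 = 19,020.
Production build-up factor (1 − d/p) = 1 − 95.1/388 = 0.7549.
Q* = √(2DS / (H(1 − d/p))) = √(2 × 19,020 × 448 / (8.39 × 0.7549)).
= √(17,041,920 / 6.3336) ≈ 1640.342.

Q* ≈ 1,640.3 panels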